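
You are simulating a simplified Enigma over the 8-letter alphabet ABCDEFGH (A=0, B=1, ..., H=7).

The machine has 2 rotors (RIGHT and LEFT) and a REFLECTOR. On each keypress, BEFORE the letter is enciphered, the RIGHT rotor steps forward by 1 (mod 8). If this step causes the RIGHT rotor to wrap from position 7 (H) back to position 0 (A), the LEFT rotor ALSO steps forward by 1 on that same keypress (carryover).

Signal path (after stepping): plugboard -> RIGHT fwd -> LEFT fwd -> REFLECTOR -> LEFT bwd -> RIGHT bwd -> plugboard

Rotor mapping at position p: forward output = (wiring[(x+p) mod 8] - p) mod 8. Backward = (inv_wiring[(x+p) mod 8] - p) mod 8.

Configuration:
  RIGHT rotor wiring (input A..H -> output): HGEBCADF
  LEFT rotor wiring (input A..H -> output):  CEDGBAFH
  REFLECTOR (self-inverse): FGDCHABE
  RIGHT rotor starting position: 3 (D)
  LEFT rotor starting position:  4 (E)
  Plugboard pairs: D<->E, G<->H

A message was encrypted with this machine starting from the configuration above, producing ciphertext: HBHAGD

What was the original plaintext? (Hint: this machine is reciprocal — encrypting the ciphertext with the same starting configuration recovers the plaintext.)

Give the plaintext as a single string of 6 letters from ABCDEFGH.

Answer: GDGHBH

Derivation:
Char 1 ('H'): step: R->4, L=4; H->plug->G->R->A->L->F->refl->A->L'->F->R'->H->plug->G
Char 2 ('B'): step: R->5, L=4; B->plug->B->R->G->L->H->refl->E->L'->B->R'->E->plug->D
Char 3 ('H'): step: R->6, L=4; H->plug->G->R->E->L->G->refl->B->L'->C->R'->H->plug->G
Char 4 ('A'): step: R->7, L=4; A->plug->A->R->G->L->H->refl->E->L'->B->R'->G->plug->H
Char 5 ('G'): step: R->0, L->5 (L advanced); G->plug->H->R->F->L->G->refl->B->L'->G->R'->B->plug->B
Char 6 ('D'): step: R->1, L=5; D->plug->E->R->H->L->E->refl->H->L'->E->R'->G->plug->H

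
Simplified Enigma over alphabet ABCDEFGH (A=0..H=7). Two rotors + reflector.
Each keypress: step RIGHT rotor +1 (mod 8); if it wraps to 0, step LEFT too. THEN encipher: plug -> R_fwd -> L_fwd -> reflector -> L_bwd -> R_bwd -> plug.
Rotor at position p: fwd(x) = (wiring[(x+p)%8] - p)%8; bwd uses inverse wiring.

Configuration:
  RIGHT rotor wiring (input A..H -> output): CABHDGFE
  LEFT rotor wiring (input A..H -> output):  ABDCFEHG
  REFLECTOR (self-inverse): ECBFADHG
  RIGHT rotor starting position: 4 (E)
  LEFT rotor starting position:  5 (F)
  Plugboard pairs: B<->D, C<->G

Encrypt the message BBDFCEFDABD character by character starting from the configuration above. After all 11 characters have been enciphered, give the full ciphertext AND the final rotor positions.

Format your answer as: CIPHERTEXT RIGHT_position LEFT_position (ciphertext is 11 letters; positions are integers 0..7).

Char 1 ('B'): step: R->5, L=5; B->plug->D->R->F->L->G->refl->H->L'->A->R'->B->plug->D
Char 2 ('B'): step: R->6, L=5; B->plug->D->R->C->L->B->refl->C->L'->B->R'->F->plug->F
Char 3 ('D'): step: R->7, L=5; D->plug->B->R->D->L->D->refl->F->L'->G->R'->H->plug->H
Char 4 ('F'): step: R->0, L->6 (L advanced); F->plug->F->R->G->L->H->refl->G->L'->H->R'->D->plug->B
Char 5 ('C'): step: R->1, L=6; C->plug->G->R->D->L->D->refl->F->L'->E->R'->F->plug->F
Char 6 ('E'): step: R->2, L=6; E->plug->E->R->D->L->D->refl->F->L'->E->R'->D->plug->B
Char 7 ('F'): step: R->3, L=6; F->plug->F->R->H->L->G->refl->H->L'->G->R'->H->plug->H
Char 8 ('D'): step: R->4, L=6; D->plug->B->R->C->L->C->refl->B->L'->A->R'->D->plug->B
Char 9 ('A'): step: R->5, L=6; A->plug->A->R->B->L->A->refl->E->L'->F->R'->D->plug->B
Char 10 ('B'): step: R->6, L=6; B->plug->D->R->C->L->C->refl->B->L'->A->R'->H->plug->H
Char 11 ('D'): step: R->7, L=6; D->plug->B->R->D->L->D->refl->F->L'->E->R'->F->plug->F
Final: ciphertext=DFHBFBHBBHF, RIGHT=7, LEFT=6

Answer: DFHBFBHBBHF 7 6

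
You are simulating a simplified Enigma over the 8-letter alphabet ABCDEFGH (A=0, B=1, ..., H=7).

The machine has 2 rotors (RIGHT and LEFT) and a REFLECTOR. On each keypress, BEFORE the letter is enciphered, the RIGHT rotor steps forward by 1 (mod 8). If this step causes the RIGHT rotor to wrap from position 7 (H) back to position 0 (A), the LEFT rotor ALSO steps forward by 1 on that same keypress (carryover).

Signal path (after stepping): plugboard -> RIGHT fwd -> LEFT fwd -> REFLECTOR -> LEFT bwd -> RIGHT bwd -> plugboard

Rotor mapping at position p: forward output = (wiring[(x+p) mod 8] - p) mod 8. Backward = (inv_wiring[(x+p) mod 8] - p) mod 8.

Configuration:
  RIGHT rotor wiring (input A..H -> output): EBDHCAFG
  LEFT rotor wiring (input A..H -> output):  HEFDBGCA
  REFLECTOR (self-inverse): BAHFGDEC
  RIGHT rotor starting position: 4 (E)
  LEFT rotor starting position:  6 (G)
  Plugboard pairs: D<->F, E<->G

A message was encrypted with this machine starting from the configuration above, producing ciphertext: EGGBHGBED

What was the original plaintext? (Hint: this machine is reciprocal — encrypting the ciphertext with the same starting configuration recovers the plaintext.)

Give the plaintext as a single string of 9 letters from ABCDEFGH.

Answer: FCDDDDFFH

Derivation:
Char 1 ('E'): step: R->5, L=6; E->plug->G->R->C->L->B->refl->A->L'->H->R'->D->plug->F
Char 2 ('G'): step: R->6, L=6; G->plug->E->R->F->L->F->refl->D->L'->G->R'->C->plug->C
Char 3 ('G'): step: R->7, L=6; G->plug->E->R->A->L->E->refl->G->L'->D->R'->F->plug->D
Char 4 ('B'): step: R->0, L->7 (L advanced); B->plug->B->R->B->L->A->refl->B->L'->A->R'->F->plug->D
Char 5 ('H'): step: R->1, L=7; H->plug->H->R->D->L->G->refl->E->L'->E->R'->F->plug->D
Char 6 ('G'): step: R->2, L=7; G->plug->E->R->D->L->G->refl->E->L'->E->R'->F->plug->D
Char 7 ('B'): step: R->3, L=7; B->plug->B->R->H->L->D->refl->F->L'->C->R'->D->plug->F
Char 8 ('E'): step: R->4, L=7; E->plug->G->R->H->L->D->refl->F->L'->C->R'->D->plug->F
Char 9 ('D'): step: R->5, L=7; D->plug->F->R->G->L->H->refl->C->L'->F->R'->H->plug->H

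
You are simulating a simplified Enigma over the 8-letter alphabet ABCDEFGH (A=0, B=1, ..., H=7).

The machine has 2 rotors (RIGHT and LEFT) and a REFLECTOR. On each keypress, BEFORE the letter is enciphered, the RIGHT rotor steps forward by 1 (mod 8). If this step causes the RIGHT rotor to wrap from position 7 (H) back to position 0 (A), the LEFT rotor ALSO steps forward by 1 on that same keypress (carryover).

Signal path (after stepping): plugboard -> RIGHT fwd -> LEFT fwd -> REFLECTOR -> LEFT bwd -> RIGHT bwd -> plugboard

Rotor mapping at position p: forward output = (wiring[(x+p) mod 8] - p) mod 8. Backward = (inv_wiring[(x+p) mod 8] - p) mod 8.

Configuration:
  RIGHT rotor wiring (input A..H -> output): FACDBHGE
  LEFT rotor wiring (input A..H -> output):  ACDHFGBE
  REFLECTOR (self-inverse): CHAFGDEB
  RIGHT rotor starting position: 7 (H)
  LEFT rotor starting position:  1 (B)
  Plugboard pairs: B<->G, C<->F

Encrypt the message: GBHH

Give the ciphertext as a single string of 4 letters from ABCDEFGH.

Char 1 ('G'): step: R->0, L->2 (L advanced); G->plug->B->R->A->L->B->refl->H->L'->E->R'->H->plug->H
Char 2 ('B'): step: R->1, L=2; B->plug->G->R->D->L->E->refl->G->L'->G->R'->E->plug->E
Char 3 ('H'): step: R->2, L=2; H->plug->H->R->G->L->G->refl->E->L'->D->R'->G->plug->B
Char 4 ('H'): step: R->3, L=2; H->plug->H->R->H->L->A->refl->C->L'->F->R'->G->plug->B

Answer: HEBB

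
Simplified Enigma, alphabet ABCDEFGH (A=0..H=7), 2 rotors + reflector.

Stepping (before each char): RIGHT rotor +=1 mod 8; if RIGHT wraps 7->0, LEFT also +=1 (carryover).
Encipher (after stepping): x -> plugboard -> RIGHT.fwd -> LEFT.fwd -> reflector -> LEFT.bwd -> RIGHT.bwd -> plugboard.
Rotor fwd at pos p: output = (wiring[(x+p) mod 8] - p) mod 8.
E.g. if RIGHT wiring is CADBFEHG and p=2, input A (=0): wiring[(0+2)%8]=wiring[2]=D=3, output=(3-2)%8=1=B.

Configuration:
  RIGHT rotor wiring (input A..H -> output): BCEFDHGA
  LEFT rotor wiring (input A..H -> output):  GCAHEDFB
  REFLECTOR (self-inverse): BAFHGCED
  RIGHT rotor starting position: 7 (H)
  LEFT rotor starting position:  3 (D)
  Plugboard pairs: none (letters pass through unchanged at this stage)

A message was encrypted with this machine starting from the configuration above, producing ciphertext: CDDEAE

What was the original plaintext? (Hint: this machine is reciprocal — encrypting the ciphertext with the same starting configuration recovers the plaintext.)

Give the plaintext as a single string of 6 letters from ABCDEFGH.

Char 1 ('C'): step: R->0, L->4 (L advanced); C->plug->C->R->E->L->C->refl->F->L'->D->R'->E->plug->E
Char 2 ('D'): step: R->1, L=4; D->plug->D->R->C->L->B->refl->A->L'->A->R'->H->plug->H
Char 3 ('D'): step: R->2, L=4; D->plug->D->R->F->L->G->refl->E->L'->G->R'->F->plug->F
Char 4 ('E'): step: R->3, L=4; E->plug->E->R->F->L->G->refl->E->L'->G->R'->F->plug->F
Char 5 ('A'): step: R->4, L=4; A->plug->A->R->H->L->D->refl->H->L'->B->R'->H->plug->H
Char 6 ('E'): step: R->5, L=4; E->plug->E->R->F->L->G->refl->E->L'->G->R'->H->plug->H

Answer: EHFFHH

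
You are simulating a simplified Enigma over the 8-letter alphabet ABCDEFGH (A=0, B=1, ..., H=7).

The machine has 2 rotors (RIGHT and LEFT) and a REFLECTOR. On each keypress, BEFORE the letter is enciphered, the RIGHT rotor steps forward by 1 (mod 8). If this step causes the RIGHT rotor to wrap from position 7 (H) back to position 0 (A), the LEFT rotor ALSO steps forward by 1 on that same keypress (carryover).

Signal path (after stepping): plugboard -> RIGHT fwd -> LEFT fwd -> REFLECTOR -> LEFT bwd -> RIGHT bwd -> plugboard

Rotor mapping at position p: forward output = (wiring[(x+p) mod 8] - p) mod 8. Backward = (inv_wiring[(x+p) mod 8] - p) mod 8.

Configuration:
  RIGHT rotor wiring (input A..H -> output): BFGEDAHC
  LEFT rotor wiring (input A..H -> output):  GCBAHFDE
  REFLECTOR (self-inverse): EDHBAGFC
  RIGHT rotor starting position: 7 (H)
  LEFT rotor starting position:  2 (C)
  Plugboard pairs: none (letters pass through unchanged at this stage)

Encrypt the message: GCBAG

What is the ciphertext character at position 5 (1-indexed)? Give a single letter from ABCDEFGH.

Char 1 ('G'): step: R->0, L->3 (L advanced); G->plug->G->R->H->L->G->refl->F->L'->A->R'->F->plug->F
Char 2 ('C'): step: R->1, L=3; C->plug->C->R->D->L->A->refl->E->L'->B->R'->G->plug->G
Char 3 ('B'): step: R->2, L=3; B->plug->B->R->C->L->C->refl->H->L'->G->R'->D->plug->D
Char 4 ('A'): step: R->3, L=3; A->plug->A->R->B->L->E->refl->A->L'->D->R'->H->plug->H
Char 5 ('G'): step: R->4, L=3; G->plug->G->R->C->L->C->refl->H->L'->G->R'->D->plug->D

D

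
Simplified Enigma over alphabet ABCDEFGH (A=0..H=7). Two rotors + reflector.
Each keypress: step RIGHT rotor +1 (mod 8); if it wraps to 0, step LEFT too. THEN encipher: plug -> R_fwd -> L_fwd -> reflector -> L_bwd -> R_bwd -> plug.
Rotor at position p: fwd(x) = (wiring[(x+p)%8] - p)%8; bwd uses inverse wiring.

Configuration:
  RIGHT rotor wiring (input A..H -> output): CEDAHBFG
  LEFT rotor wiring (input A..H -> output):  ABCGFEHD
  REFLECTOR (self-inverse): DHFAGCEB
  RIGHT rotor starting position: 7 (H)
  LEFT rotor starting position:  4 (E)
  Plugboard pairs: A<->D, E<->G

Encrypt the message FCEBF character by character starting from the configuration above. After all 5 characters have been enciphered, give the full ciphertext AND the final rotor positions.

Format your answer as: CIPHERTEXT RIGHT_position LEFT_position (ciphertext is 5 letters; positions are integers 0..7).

Answer: EDBAG 4 5

Derivation:
Char 1 ('F'): step: R->0, L->5 (L advanced); F->plug->F->R->B->L->C->refl->F->L'->F->R'->G->plug->E
Char 2 ('C'): step: R->1, L=5; C->plug->C->R->H->L->A->refl->D->L'->D->R'->A->plug->D
Char 3 ('E'): step: R->2, L=5; E->plug->G->R->A->L->H->refl->B->L'->G->R'->B->plug->B
Char 4 ('B'): step: R->3, L=5; B->plug->B->R->E->L->E->refl->G->L'->C->R'->D->plug->A
Char 5 ('F'): step: R->4, L=5; F->plug->F->R->A->L->H->refl->B->L'->G->R'->E->plug->G
Final: ciphertext=EDBAG, RIGHT=4, LEFT=5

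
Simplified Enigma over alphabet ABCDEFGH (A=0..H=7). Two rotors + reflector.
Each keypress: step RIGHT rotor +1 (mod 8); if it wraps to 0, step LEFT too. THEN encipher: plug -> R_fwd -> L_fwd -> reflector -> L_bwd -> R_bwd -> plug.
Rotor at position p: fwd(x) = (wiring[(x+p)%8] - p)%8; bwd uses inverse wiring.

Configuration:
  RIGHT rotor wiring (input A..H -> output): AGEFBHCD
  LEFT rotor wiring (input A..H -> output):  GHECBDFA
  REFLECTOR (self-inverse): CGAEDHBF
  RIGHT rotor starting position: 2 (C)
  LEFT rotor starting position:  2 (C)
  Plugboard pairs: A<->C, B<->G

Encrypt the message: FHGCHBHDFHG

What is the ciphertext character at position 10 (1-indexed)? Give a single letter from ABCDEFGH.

Char 1 ('F'): step: R->3, L=2; F->plug->F->R->F->L->G->refl->B->L'->D->R'->G->plug->B
Char 2 ('H'): step: R->4, L=2; H->plug->H->R->B->L->A->refl->C->L'->A->R'->G->plug->B
Char 3 ('G'): step: R->5, L=2; G->plug->B->R->F->L->G->refl->B->L'->D->R'->D->plug->D
Char 4 ('C'): step: R->6, L=2; C->plug->A->R->E->L->D->refl->E->L'->G->R'->E->plug->E
Char 5 ('H'): step: R->7, L=2; H->plug->H->R->D->L->B->refl->G->L'->F->R'->D->plug->D
Char 6 ('B'): step: R->0, L->3 (L advanced); B->plug->G->R->C->L->A->refl->C->L'->D->R'->H->plug->H
Char 7 ('H'): step: R->1, L=3; H->plug->H->R->H->L->B->refl->G->L'->B->R'->F->plug->F
Char 8 ('D'): step: R->2, L=3; D->plug->D->R->F->L->D->refl->E->L'->G->R'->G->plug->B
Char 9 ('F'): step: R->3, L=3; F->plug->F->R->F->L->D->refl->E->L'->G->R'->B->plug->G
Char 10 ('H'): step: R->4, L=3; H->plug->H->R->B->L->G->refl->B->L'->H->R'->D->plug->D

D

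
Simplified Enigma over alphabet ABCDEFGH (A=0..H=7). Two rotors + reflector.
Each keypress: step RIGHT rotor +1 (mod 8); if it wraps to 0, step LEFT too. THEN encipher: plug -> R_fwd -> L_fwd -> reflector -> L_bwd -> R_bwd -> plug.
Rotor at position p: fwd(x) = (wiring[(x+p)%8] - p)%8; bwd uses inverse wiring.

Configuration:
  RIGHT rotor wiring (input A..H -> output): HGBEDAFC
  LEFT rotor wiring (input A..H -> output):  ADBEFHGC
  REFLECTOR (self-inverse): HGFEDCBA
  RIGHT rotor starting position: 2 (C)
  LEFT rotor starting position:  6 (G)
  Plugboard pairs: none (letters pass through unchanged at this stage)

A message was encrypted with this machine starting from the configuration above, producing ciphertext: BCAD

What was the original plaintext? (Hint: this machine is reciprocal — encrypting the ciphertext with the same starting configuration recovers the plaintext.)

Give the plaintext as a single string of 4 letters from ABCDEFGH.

Char 1 ('B'): step: R->3, L=6; B->plug->B->R->A->L->A->refl->H->L'->G->R'->H->plug->H
Char 2 ('C'): step: R->4, L=6; C->plug->C->R->B->L->E->refl->D->L'->E->R'->B->plug->B
Char 3 ('A'): step: R->5, L=6; A->plug->A->R->D->L->F->refl->C->L'->C->R'->D->plug->D
Char 4 ('D'): step: R->6, L=6; D->plug->D->R->A->L->A->refl->H->L'->G->R'->F->plug->F

Answer: HBDF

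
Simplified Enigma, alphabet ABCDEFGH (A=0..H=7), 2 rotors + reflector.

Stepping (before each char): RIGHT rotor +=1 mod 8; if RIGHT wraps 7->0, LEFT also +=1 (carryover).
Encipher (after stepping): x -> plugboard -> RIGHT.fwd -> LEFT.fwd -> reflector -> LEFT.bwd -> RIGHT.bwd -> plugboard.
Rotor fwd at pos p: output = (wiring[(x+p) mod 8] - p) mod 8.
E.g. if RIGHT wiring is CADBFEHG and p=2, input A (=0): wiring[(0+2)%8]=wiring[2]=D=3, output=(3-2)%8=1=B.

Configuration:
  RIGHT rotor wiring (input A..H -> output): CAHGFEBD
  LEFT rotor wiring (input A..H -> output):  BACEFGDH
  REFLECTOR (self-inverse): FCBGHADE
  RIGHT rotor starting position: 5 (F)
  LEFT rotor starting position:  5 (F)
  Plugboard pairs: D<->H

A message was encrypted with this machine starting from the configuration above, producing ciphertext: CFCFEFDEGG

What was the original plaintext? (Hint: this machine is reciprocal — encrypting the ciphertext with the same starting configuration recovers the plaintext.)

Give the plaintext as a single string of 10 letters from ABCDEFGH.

Char 1 ('C'): step: R->6, L=5; C->plug->C->R->E->L->D->refl->G->L'->B->R'->E->plug->E
Char 2 ('F'): step: R->7, L=5; F->plug->F->R->G->L->H->refl->E->L'->D->R'->B->plug->B
Char 3 ('C'): step: R->0, L->6 (L advanced); C->plug->C->R->H->L->A->refl->F->L'->A->R'->B->plug->B
Char 4 ('F'): step: R->1, L=6; F->plug->F->R->A->L->F->refl->A->L'->H->R'->A->plug->A
Char 5 ('E'): step: R->2, L=6; E->plug->E->R->H->L->A->refl->F->L'->A->R'->G->plug->G
Char 6 ('F'): step: R->3, L=6; F->plug->F->R->H->L->A->refl->F->L'->A->R'->E->plug->E
Char 7 ('D'): step: R->4, L=6; D->plug->H->R->C->L->D->refl->G->L'->F->R'->C->plug->C
Char 8 ('E'): step: R->5, L=6; E->plug->E->R->D->L->C->refl->B->L'->B->R'->G->plug->G
Char 9 ('G'): step: R->6, L=6; G->plug->G->R->H->L->A->refl->F->L'->A->R'->F->plug->F
Char 10 ('G'): step: R->7, L=6; G->plug->G->R->F->L->G->refl->D->L'->C->R'->H->plug->D

Answer: EBBAGECGFD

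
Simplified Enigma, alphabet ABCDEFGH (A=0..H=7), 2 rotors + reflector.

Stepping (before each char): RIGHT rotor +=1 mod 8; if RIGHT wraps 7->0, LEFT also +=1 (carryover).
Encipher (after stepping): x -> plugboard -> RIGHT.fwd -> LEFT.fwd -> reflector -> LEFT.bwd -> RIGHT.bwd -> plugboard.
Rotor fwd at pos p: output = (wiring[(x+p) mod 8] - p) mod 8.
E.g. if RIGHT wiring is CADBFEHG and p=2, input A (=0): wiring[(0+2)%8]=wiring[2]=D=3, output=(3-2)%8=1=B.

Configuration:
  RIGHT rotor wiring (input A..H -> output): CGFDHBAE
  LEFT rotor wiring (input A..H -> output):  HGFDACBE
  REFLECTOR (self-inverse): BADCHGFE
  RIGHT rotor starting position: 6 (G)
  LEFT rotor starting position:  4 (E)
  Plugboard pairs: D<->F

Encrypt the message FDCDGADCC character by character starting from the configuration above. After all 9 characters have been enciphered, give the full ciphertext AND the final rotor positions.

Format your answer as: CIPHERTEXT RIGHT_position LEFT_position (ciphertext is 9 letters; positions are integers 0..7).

Char 1 ('F'): step: R->7, L=4; F->plug->D->R->G->L->B->refl->A->L'->D->R'->B->plug->B
Char 2 ('D'): step: R->0, L->5 (L advanced); D->plug->F->R->B->L->E->refl->H->L'->C->R'->A->plug->A
Char 3 ('C'): step: R->1, L=5; C->plug->C->R->C->L->H->refl->E->L'->B->R'->H->plug->H
Char 4 ('D'): step: R->2, L=5; D->plug->F->R->C->L->H->refl->E->L'->B->R'->B->plug->B
Char 5 ('G'): step: R->3, L=5; G->plug->G->R->D->L->C->refl->D->L'->H->R'->F->plug->D
Char 6 ('A'): step: R->4, L=5; A->plug->A->R->D->L->C->refl->D->L'->H->R'->H->plug->H
Char 7 ('D'): step: R->5, L=5; D->plug->F->R->A->L->F->refl->G->L'->G->R'->G->plug->G
Char 8 ('C'): step: R->6, L=5; C->plug->C->R->E->L->B->refl->A->L'->F->R'->F->plug->D
Char 9 ('C'): step: R->7, L=5; C->plug->C->R->H->L->D->refl->C->L'->D->R'->B->plug->B
Final: ciphertext=BAHBDHGDB, RIGHT=7, LEFT=5

Answer: BAHBDHGDB 7 5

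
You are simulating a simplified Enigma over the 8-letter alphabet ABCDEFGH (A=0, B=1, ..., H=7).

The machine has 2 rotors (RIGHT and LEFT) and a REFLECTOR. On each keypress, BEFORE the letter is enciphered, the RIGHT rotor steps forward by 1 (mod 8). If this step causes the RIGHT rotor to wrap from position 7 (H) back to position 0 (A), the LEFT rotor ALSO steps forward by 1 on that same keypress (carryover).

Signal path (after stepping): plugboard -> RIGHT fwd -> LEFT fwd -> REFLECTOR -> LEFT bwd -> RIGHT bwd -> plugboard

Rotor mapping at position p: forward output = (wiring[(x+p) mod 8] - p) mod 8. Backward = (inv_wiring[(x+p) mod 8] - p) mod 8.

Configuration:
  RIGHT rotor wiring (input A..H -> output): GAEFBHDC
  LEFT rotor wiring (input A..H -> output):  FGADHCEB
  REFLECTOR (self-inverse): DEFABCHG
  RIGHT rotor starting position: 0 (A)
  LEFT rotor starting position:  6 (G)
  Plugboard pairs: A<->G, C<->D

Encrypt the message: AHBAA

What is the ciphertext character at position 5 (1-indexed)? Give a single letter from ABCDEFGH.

Char 1 ('A'): step: R->1, L=6; A->plug->G->R->B->L->D->refl->A->L'->D->R'->B->plug->B
Char 2 ('H'): step: R->2, L=6; H->plug->H->R->G->L->B->refl->E->L'->H->R'->C->plug->D
Char 3 ('B'): step: R->3, L=6; B->plug->B->R->G->L->B->refl->E->L'->H->R'->E->plug->E
Char 4 ('A'): step: R->4, L=6; A->plug->G->R->A->L->G->refl->H->L'->C->R'->E->plug->E
Char 5 ('A'): step: R->5, L=6; A->plug->G->R->A->L->G->refl->H->L'->C->R'->A->plug->G

G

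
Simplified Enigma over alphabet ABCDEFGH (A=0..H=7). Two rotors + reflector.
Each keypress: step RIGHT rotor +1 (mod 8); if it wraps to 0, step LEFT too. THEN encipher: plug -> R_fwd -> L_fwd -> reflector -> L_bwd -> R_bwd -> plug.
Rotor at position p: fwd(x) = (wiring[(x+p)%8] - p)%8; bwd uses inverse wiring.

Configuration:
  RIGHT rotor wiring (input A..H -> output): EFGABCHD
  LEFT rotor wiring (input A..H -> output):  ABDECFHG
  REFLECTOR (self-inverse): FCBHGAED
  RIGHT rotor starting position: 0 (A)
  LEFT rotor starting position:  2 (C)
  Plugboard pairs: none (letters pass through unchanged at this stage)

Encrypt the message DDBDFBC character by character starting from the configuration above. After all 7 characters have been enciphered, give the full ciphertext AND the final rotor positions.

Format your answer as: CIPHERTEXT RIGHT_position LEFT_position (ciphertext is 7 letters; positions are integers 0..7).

Answer: EFACECB 7 2

Derivation:
Char 1 ('D'): step: R->1, L=2; D->plug->D->R->A->L->B->refl->C->L'->B->R'->E->plug->E
Char 2 ('D'): step: R->2, L=2; D->plug->D->R->A->L->B->refl->C->L'->B->R'->F->plug->F
Char 3 ('B'): step: R->3, L=2; B->plug->B->R->G->L->G->refl->E->L'->F->R'->A->plug->A
Char 4 ('D'): step: R->4, L=2; D->plug->D->R->H->L->H->refl->D->L'->D->R'->C->plug->C
Char 5 ('F'): step: R->5, L=2; F->plug->F->R->B->L->C->refl->B->L'->A->R'->E->plug->E
Char 6 ('B'): step: R->6, L=2; B->plug->B->R->F->L->E->refl->G->L'->G->R'->C->plug->C
Char 7 ('C'): step: R->7, L=2; C->plug->C->R->G->L->G->refl->E->L'->F->R'->B->plug->B
Final: ciphertext=EFACECB, RIGHT=7, LEFT=2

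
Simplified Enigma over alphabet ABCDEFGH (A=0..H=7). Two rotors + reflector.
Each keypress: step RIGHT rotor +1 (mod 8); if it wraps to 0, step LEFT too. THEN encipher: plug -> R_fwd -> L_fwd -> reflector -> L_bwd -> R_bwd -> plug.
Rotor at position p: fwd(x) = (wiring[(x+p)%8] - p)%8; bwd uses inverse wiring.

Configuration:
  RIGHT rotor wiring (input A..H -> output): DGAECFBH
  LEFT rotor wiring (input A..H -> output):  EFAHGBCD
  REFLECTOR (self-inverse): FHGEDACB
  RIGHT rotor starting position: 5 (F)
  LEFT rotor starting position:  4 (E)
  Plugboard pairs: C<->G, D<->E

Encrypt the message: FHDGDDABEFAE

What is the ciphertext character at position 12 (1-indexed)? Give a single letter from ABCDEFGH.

Char 1 ('F'): step: R->6, L=4; F->plug->F->R->G->L->E->refl->D->L'->H->R'->H->plug->H
Char 2 ('H'): step: R->7, L=4; H->plug->H->R->C->L->G->refl->C->L'->A->R'->A->plug->A
Char 3 ('D'): step: R->0, L->5 (L advanced); D->plug->E->R->C->L->G->refl->C->L'->G->R'->B->plug->B
Char 4 ('G'): step: R->1, L=5; G->plug->C->R->D->L->H->refl->B->L'->H->R'->B->plug->B
Char 5 ('D'): step: R->2, L=5; D->plug->E->R->H->L->B->refl->H->L'->D->R'->D->plug->E
Char 6 ('D'): step: R->3, L=5; D->plug->E->R->E->L->A->refl->F->L'->B->R'->A->plug->A
Char 7 ('A'): step: R->4, L=5; A->plug->A->R->G->L->C->refl->G->L'->C->R'->F->plug->F
Char 8 ('B'): step: R->5, L=5; B->plug->B->R->E->L->A->refl->F->L'->B->R'->E->plug->D
Char 9 ('E'): step: R->6, L=5; E->plug->D->R->A->L->E->refl->D->L'->F->R'->C->plug->G
Char 10 ('F'): step: R->7, L=5; F->plug->F->R->D->L->H->refl->B->L'->H->R'->C->plug->G
Char 11 ('A'): step: R->0, L->6 (L advanced); A->plug->A->R->D->L->H->refl->B->L'->F->R'->F->plug->F
Char 12 ('E'): step: R->1, L=6; E->plug->D->R->B->L->F->refl->A->L'->G->R'->G->plug->C

C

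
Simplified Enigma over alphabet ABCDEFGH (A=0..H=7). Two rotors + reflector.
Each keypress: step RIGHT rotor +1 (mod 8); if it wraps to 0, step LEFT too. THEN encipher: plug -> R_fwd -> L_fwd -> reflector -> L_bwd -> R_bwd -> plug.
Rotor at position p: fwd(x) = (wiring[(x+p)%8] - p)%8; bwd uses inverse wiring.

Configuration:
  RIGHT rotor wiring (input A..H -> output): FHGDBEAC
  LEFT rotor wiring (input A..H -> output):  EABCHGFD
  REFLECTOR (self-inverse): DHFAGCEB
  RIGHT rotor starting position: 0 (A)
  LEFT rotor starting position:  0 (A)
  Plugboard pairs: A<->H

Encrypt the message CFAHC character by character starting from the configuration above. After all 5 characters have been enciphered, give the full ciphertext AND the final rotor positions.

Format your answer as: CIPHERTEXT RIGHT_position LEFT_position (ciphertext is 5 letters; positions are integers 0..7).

Char 1 ('C'): step: R->1, L=0; C->plug->C->R->C->L->B->refl->H->L'->E->R'->H->plug->A
Char 2 ('F'): step: R->2, L=0; F->plug->F->R->A->L->E->refl->G->L'->F->R'->H->plug->A
Char 3 ('A'): step: R->3, L=0; A->plug->H->R->D->L->C->refl->F->L'->G->R'->B->plug->B
Char 4 ('H'): step: R->4, L=0; H->plug->A->R->F->L->G->refl->E->L'->A->R'->B->plug->B
Char 5 ('C'): step: R->5, L=0; C->plug->C->R->F->L->G->refl->E->L'->A->R'->D->plug->D
Final: ciphertext=AABBD, RIGHT=5, LEFT=0

Answer: AABBD 5 0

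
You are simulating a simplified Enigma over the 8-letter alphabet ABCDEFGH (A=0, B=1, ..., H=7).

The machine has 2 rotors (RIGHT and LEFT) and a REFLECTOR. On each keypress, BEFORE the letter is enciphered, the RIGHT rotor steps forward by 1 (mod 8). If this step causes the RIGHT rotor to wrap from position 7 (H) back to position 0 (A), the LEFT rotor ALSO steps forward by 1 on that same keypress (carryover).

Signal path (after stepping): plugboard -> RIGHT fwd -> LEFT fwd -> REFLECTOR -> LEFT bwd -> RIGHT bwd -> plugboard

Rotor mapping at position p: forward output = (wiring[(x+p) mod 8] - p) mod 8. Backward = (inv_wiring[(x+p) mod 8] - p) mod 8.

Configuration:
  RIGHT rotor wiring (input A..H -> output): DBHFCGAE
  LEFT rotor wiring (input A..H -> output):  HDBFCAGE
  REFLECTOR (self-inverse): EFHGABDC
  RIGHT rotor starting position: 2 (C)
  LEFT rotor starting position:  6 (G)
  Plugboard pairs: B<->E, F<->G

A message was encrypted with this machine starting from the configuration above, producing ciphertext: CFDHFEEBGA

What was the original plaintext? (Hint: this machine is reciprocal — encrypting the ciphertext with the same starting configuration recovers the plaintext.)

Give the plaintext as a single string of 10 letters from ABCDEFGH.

Char 1 ('C'): step: R->3, L=6; C->plug->C->R->D->L->F->refl->B->L'->C->R'->A->plug->A
Char 2 ('F'): step: R->4, L=6; F->plug->G->R->D->L->F->refl->B->L'->C->R'->B->plug->E
Char 3 ('D'): step: R->5, L=6; D->plug->D->R->G->L->E->refl->A->L'->A->R'->G->plug->F
Char 4 ('H'): step: R->6, L=6; H->plug->H->R->A->L->A->refl->E->L'->G->R'->B->plug->E
Char 5 ('F'): step: R->7, L=6; F->plug->G->R->H->L->C->refl->H->L'->F->R'->A->plug->A
Char 6 ('E'): step: R->0, L->7 (L advanced); E->plug->B->R->B->L->A->refl->E->L'->C->R'->E->plug->B
Char 7 ('E'): step: R->1, L=7; E->plug->B->R->G->L->B->refl->F->L'->A->R'->A->plug->A
Char 8 ('B'): step: R->2, L=7; B->plug->E->R->G->L->B->refl->F->L'->A->R'->C->plug->C
Char 9 ('G'): step: R->3, L=7; G->plug->F->R->A->L->F->refl->B->L'->G->R'->G->plug->F
Char 10 ('A'): step: R->4, L=7; A->plug->A->R->G->L->B->refl->F->L'->A->R'->D->plug->D

Answer: AEFEABACFD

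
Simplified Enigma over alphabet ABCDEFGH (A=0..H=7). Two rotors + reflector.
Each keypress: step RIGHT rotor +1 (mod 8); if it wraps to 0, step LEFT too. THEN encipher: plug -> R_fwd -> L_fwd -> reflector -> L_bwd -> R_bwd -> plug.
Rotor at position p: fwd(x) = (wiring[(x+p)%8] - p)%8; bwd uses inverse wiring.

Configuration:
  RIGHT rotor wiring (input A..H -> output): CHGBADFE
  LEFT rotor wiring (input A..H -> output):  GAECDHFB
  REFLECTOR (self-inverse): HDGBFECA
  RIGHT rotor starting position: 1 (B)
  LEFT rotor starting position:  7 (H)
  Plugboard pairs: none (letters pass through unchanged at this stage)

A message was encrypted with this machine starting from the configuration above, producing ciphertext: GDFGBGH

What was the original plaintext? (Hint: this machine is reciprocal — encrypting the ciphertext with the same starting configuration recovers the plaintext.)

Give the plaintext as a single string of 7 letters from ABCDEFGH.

Answer: BGHEDEB

Derivation:
Char 1 ('G'): step: R->2, L=7; G->plug->G->R->A->L->C->refl->G->L'->H->R'->B->plug->B
Char 2 ('D'): step: R->3, L=7; D->plug->D->R->C->L->B->refl->D->L'->E->R'->G->plug->G
Char 3 ('F'): step: R->4, L=7; F->plug->F->R->D->L->F->refl->E->L'->F->R'->H->plug->H
Char 4 ('G'): step: R->5, L=7; G->plug->G->R->E->L->D->refl->B->L'->C->R'->E->plug->E
Char 5 ('B'): step: R->6, L=7; B->plug->B->R->G->L->A->refl->H->L'->B->R'->D->plug->D
Char 6 ('G'): step: R->7, L=7; G->plug->G->R->E->L->D->refl->B->L'->C->R'->E->plug->E
Char 7 ('H'): step: R->0, L->0 (L advanced); H->plug->H->R->E->L->D->refl->B->L'->H->R'->B->plug->B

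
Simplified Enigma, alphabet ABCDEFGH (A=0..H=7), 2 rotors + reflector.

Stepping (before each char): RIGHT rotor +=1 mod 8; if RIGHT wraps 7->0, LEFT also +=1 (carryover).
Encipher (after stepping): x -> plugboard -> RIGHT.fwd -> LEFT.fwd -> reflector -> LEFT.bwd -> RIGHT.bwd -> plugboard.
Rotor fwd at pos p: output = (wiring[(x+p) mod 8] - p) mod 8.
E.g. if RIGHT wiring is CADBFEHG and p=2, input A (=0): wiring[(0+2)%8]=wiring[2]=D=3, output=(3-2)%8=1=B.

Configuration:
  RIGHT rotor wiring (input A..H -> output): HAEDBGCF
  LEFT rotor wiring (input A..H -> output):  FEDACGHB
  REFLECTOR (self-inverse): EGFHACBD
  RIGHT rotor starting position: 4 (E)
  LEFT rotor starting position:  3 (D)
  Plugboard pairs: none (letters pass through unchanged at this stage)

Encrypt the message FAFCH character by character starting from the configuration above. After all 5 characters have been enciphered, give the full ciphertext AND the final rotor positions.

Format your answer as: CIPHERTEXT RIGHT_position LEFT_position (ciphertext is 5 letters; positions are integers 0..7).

Char 1 ('F'): step: R->5, L=3; F->plug->F->R->H->L->A->refl->E->L'->D->R'->E->plug->E
Char 2 ('A'): step: R->6, L=3; A->plug->A->R->E->L->G->refl->B->L'->G->R'->E->plug->E
Char 3 ('F'): step: R->7, L=3; F->plug->F->R->C->L->D->refl->H->L'->B->R'->C->plug->C
Char 4 ('C'): step: R->0, L->4 (L advanced); C->plug->C->R->E->L->B->refl->G->L'->A->R'->B->plug->B
Char 5 ('H'): step: R->1, L=4; H->plug->H->R->G->L->H->refl->D->L'->C->R'->C->plug->C
Final: ciphertext=EECBC, RIGHT=1, LEFT=4

Answer: EECBC 1 4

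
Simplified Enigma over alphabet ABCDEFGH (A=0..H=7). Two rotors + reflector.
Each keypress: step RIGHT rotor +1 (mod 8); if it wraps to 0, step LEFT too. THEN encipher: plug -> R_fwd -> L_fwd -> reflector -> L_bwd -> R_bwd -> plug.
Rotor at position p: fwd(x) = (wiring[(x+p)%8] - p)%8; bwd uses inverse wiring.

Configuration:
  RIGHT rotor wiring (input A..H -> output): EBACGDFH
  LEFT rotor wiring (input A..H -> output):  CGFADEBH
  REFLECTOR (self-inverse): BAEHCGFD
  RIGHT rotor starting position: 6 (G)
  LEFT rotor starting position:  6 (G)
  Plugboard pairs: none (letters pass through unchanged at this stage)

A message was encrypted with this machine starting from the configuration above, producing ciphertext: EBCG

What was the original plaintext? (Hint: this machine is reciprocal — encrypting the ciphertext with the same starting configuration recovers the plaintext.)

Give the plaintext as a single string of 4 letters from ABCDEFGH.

Answer: DDED

Derivation:
Char 1 ('E'): step: R->7, L=6; E->plug->E->R->D->L->A->refl->B->L'->B->R'->D->plug->D
Char 2 ('B'): step: R->0, L->7 (L advanced); B->plug->B->R->B->L->D->refl->H->L'->C->R'->D->plug->D
Char 3 ('C'): step: R->1, L=7; C->plug->C->R->B->L->D->refl->H->L'->C->R'->E->plug->E
Char 4 ('G'): step: R->2, L=7; G->plug->G->R->C->L->H->refl->D->L'->B->R'->D->plug->D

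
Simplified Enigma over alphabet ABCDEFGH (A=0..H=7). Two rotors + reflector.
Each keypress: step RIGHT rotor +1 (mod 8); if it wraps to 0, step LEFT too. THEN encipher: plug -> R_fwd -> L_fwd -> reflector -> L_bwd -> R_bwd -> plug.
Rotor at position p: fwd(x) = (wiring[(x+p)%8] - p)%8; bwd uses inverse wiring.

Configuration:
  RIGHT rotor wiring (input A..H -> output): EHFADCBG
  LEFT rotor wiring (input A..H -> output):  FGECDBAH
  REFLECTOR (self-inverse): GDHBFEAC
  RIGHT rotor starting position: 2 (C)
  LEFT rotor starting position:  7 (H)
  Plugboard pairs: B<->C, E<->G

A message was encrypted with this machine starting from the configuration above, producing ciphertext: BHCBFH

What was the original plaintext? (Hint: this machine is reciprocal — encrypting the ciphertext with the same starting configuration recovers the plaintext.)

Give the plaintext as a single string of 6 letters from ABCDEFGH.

Answer: EADFAE

Derivation:
Char 1 ('B'): step: R->3, L=7; B->plug->C->R->H->L->B->refl->D->L'->E->R'->G->plug->E
Char 2 ('H'): step: R->4, L=7; H->plug->H->R->E->L->D->refl->B->L'->H->R'->A->plug->A
Char 3 ('C'): step: R->5, L=7; C->plug->B->R->E->L->D->refl->B->L'->H->R'->D->plug->D
Char 4 ('B'): step: R->6, L=7; B->plug->C->R->G->L->C->refl->H->L'->C->R'->F->plug->F
Char 5 ('F'): step: R->7, L=7; F->plug->F->R->E->L->D->refl->B->L'->H->R'->A->plug->A
Char 6 ('H'): step: R->0, L->0 (L advanced); H->plug->H->R->G->L->A->refl->G->L'->B->R'->G->plug->E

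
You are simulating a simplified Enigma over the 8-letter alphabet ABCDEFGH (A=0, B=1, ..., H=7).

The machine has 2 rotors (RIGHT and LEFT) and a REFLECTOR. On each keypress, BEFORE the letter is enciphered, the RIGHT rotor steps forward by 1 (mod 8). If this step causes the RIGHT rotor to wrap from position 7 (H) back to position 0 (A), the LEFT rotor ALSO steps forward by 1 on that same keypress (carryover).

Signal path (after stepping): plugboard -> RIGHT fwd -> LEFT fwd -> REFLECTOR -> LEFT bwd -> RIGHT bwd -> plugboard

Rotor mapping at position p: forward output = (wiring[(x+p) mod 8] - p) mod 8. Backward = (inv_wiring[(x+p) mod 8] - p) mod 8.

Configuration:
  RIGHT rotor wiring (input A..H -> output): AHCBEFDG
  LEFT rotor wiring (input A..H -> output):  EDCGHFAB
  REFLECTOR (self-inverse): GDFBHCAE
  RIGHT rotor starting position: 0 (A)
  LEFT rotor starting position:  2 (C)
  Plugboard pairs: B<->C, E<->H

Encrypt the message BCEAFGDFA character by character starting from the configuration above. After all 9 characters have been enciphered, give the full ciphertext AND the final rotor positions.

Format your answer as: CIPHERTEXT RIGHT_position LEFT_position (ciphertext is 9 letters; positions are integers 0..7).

Answer: HDHHBBAAH 1 3

Derivation:
Char 1 ('B'): step: R->1, L=2; B->plug->C->R->A->L->A->refl->G->L'->E->R'->E->plug->H
Char 2 ('C'): step: R->2, L=2; C->plug->B->R->H->L->B->refl->D->L'->D->R'->D->plug->D
Char 3 ('E'): step: R->3, L=2; E->plug->H->R->H->L->B->refl->D->L'->D->R'->E->plug->H
Char 4 ('A'): step: R->4, L=2; A->plug->A->R->A->L->A->refl->G->L'->E->R'->E->plug->H
Char 5 ('F'): step: R->5, L=2; F->plug->F->R->F->L->H->refl->E->L'->B->R'->C->plug->B
Char 6 ('G'): step: R->6, L=2; G->plug->G->R->G->L->C->refl->F->L'->C->R'->C->plug->B
Char 7 ('D'): step: R->7, L=2; D->plug->D->R->D->L->D->refl->B->L'->H->R'->A->plug->A
Char 8 ('F'): step: R->0, L->3 (L advanced); F->plug->F->R->F->L->B->refl->D->L'->A->R'->A->plug->A
Char 9 ('A'): step: R->1, L=3; A->plug->A->R->G->L->A->refl->G->L'->E->R'->E->plug->H
Final: ciphertext=HDHHBBAAH, RIGHT=1, LEFT=3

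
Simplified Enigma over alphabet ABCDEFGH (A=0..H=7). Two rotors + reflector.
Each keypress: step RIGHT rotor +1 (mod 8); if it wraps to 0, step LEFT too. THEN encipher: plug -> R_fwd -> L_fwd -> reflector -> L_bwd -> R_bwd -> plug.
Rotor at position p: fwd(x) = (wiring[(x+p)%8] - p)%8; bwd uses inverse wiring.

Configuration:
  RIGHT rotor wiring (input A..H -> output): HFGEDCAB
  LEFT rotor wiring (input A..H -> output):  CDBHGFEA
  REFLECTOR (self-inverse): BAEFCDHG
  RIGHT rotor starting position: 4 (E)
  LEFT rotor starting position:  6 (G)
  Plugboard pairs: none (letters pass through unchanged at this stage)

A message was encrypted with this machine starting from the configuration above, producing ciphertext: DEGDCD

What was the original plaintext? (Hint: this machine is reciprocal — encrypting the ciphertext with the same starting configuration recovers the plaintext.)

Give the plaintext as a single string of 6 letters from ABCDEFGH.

Answer: FDFGDA

Derivation:
Char 1 ('D'): step: R->5, L=6; D->plug->D->R->C->L->E->refl->C->L'->B->R'->F->plug->F
Char 2 ('E'): step: R->6, L=6; E->plug->E->R->A->L->G->refl->H->L'->H->R'->D->plug->D
Char 3 ('G'): step: R->7, L=6; G->plug->G->R->D->L->F->refl->D->L'->E->R'->F->plug->F
Char 4 ('D'): step: R->0, L->7 (L advanced); D->plug->D->R->E->L->A->refl->B->L'->A->R'->G->plug->G
Char 5 ('C'): step: R->1, L=7; C->plug->C->R->D->L->C->refl->E->L'->C->R'->D->plug->D
Char 6 ('D'): step: R->2, L=7; D->plug->D->R->A->L->B->refl->A->L'->E->R'->A->plug->A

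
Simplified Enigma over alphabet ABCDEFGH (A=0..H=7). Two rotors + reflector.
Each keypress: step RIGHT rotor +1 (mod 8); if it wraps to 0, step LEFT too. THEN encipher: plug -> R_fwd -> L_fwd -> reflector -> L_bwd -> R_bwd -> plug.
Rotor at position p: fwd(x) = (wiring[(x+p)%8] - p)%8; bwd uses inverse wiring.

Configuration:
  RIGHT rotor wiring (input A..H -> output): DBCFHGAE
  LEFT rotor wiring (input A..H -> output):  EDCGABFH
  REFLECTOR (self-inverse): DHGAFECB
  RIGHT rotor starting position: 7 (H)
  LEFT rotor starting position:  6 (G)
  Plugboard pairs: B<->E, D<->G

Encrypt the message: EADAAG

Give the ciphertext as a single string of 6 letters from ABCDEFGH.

Answer: CDFBGC

Derivation:
Char 1 ('E'): step: R->0, L->7 (L advanced); E->plug->B->R->B->L->F->refl->E->L'->C->R'->C->plug->C
Char 2 ('A'): step: R->1, L=7; A->plug->A->R->A->L->A->refl->D->L'->D->R'->G->plug->D
Char 3 ('D'): step: R->2, L=7; D->plug->G->R->B->L->F->refl->E->L'->C->R'->F->plug->F
Char 4 ('A'): step: R->3, L=7; A->plug->A->R->C->L->E->refl->F->L'->B->R'->E->plug->B
Char 5 ('A'): step: R->4, L=7; A->plug->A->R->D->L->D->refl->A->L'->A->R'->D->plug->G
Char 6 ('G'): step: R->5, L=7; G->plug->D->R->G->L->C->refl->G->L'->H->R'->C->plug->C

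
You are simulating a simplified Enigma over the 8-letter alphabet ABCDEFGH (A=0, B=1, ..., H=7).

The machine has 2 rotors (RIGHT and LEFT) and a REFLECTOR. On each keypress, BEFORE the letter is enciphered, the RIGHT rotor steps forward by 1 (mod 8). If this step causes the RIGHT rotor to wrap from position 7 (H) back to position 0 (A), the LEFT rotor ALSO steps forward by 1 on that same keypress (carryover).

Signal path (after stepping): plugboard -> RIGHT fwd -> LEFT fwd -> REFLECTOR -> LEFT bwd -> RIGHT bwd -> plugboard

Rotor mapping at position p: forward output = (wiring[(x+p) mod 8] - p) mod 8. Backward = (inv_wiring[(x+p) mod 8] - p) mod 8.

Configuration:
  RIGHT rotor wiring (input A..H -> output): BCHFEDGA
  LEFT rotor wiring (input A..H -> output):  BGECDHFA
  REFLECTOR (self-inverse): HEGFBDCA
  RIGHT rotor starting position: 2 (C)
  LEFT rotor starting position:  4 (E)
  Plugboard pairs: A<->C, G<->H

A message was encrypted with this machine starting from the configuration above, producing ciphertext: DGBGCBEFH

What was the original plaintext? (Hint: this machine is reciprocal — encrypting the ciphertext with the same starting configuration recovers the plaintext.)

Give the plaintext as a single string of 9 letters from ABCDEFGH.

Answer: CDDFHHBAA

Derivation:
Char 1 ('D'): step: R->3, L=4; D->plug->D->R->D->L->E->refl->B->L'->C->R'->A->plug->C
Char 2 ('G'): step: R->4, L=4; G->plug->H->R->B->L->D->refl->F->L'->E->R'->D->plug->D
Char 3 ('B'): step: R->5, L=4; B->plug->B->R->B->L->D->refl->F->L'->E->R'->D->plug->D
Char 4 ('G'): step: R->6, L=4; G->plug->H->R->F->L->C->refl->G->L'->H->R'->F->plug->F
Char 5 ('C'): step: R->7, L=4; C->plug->A->R->B->L->D->refl->F->L'->E->R'->G->plug->H
Char 6 ('B'): step: R->0, L->5 (L advanced); B->plug->B->R->C->L->D->refl->F->L'->G->R'->G->plug->H
Char 7 ('E'): step: R->1, L=5; E->plug->E->R->C->L->D->refl->F->L'->G->R'->B->plug->B
Char 8 ('F'): step: R->2, L=5; F->plug->F->R->G->L->F->refl->D->L'->C->R'->C->plug->A
Char 9 ('H'): step: R->3, L=5; H->plug->G->R->H->L->G->refl->C->L'->A->R'->C->plug->A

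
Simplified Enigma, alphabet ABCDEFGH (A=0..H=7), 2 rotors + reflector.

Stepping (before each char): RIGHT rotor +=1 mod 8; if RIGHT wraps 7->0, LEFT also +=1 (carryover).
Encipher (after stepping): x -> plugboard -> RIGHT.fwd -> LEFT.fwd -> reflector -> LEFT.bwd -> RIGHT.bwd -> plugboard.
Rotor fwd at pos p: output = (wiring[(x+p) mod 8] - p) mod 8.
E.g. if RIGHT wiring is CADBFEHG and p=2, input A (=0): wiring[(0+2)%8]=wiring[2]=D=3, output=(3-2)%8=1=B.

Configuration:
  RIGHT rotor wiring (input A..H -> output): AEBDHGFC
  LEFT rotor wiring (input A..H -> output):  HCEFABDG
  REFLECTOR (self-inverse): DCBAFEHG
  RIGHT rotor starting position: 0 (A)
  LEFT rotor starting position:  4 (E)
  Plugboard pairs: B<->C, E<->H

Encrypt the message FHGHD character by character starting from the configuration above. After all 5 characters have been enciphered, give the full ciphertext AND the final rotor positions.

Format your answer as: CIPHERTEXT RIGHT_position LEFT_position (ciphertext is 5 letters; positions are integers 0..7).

Answer: DAADH 5 4

Derivation:
Char 1 ('F'): step: R->1, L=4; F->plug->F->R->E->L->D->refl->A->L'->G->R'->D->plug->D
Char 2 ('H'): step: R->2, L=4; H->plug->E->R->D->L->C->refl->B->L'->H->R'->A->plug->A
Char 3 ('G'): step: R->3, L=4; G->plug->G->R->B->L->F->refl->E->L'->A->R'->A->plug->A
Char 4 ('H'): step: R->4, L=4; H->plug->E->R->E->L->D->refl->A->L'->G->R'->D->plug->D
Char 5 ('D'): step: R->5, L=4; D->plug->D->R->D->L->C->refl->B->L'->H->R'->E->plug->H
Final: ciphertext=DAADH, RIGHT=5, LEFT=4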